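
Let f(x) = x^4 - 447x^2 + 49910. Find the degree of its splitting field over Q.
[K : Q] = 4

Solving the quadratic in x^2: x^2 = (447 ± √(447^2 - 4·49910))/2 = (447 ± √169)/2 = (447 ± 13)/2, giving x^2 = 217 or x^2 = 230. So f(x) = (x^2 - 217)(x^2 - 230) and the roots of f are ±√217, ±√230. Hence the splitting field is K = Q(√217, √230). Since 217 and 230 are distinct squarefree integers > 1, their product 49910 is not a perfect square, so √230 ∉ Q(√217). By the tower law [K:Q] = [Q(√217,√230):Q(√217)] · [Q(√217):Q] = 2 · 2 = 4.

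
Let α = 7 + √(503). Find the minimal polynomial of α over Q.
m_α(x) = x^2 - 14x - 454

From α - 7 = √(503), squaring gives (α - 7)^2 = 503, i.e. α^2 - 14α + 49 = 503, so α^2 - 14α - 454 = 0. The discriminant of x^2 - 14x - 454 is (-14)^2 - 4·(-454) = 196 + 1816 = 2012, and 4·(503) is not a perfect square in Q since 503 is squarefree and ≠ 1. Hence x^2 - 14x - 454 is irreducible over Q and is the minimal polynomial of α.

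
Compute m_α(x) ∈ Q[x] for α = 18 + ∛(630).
m_α(x) = x^3 - 54x^2 + 972x - 6462

Set β = α - 18 = ∛(630), so β^3 = 630. Then (α - 18)^3 - 630 = 0, i.e. α is a root of g(x) = (x - 18)^3 - 630 = x^3 - 54x^2 + 972x - 6462. Since g(x) = h(x - 18) where h(x) = x^3 - 630, and h is irreducible over Q (because 630 is not a perfect cube, so h has no rational root, and a monic cubic with no rational root is irreducible), g is also irreducible (irreducibility is preserved under the substitution x → x - 18). Hence m_α(x) = x^3 - 54x^2 + 972x - 6462.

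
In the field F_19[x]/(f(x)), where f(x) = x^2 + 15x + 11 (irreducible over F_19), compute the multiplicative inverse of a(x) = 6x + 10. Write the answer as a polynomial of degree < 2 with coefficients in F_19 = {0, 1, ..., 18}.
a(x)^(-1) ≡ 5x + 16 (mod f(x))

Since f is irreducible over F_19, F_19[x]/(f) is a field and a(x) ≠ 0 has an inverse. Apply the extended Euclidean algorithm to f(x) and a(x) in F_19[x]: f(x) = (16x + 17)·a(x) + (12). The last nonzero remainder is the constant 12 = gcd(f, a) in F_19. Back-substituting through the division chain expresses 12 = s(x)·a(x) + t(x)·f(x) with s(x) ≡ 3x + 2 (mod f), so (3x + 2)·a(x) ≡ 12 (mod f). Multiplying by 12^(-1) ≡ 8 in F_19 gives a(x)^(-1) ≡ 8·(3x + 2) ≡ 5x + 16 (mod f). Check: (6x + 10)·(5x + 16) = 11x^2 + 13x + 8 ≡ 1 (mod x^2 + 15x + 11).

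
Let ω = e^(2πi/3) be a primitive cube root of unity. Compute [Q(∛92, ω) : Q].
[Q(∛92, ω) : Q] = 6

[Q(∛92):Q] = 3 (min poly x^3 - 92, irreducible since 92 is not a perfect cube). [Q(ω):Q] = 2 (min poly x^2 + x + 1). Since Q(∛92) ⊂ R and ω ∉ R, we have ω ∉ Q(∛92), so x^2 + x + 1 remains irreducible over Q(∛92) and [Q(∛92, ω) : Q(∛92)] = 2. By the tower law, [Q(∛92, ω) : Q] = 3 · 2 = 6. (In fact Q(∛92, ω) is the splitting field of x^3 - 92 over Q.)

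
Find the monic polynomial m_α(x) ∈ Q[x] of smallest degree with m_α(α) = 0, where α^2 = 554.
m_α(x) = x^2 - 554

α satisfies α^2 - 554 = 0, so x^2 - 554 annihilates α. Since d = 554 is squarefree and ≠ 1, it is not a perfect square in Q, so x^2 - 554 has no rational root and is therefore irreducible over Q (a degree-2 polynomial over a field is irreducible iff it has no root). Hence m_α(x) = x^2 - 554.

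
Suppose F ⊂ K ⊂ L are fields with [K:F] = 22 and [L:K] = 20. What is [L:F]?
[L:F] = 440

The tower law says that for any tower of field extensions F ⊂ K ⊂ L with finite degrees, [L:F] = [L:K] · [K:F]. Here this gives [L:F] = 20 · 22 = 440.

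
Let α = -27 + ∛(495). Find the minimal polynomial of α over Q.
m_α(x) = x^3 + 81x^2 + 2187x + 19188

Set β = α + 27 = ∛(495), so β^3 = 495. Then (α + 27)^3 - 495 = 0, i.e. α is a root of g(x) = (x + 27)^3 - 495 = x^3 + 81x^2 + 2187x + 19188. Since g(x) = h(x + 27) where h(x) = x^3 - 495, and h is irreducible over Q (because 495 is not a perfect cube, so h has no rational root, and a monic cubic with no rational root is irreducible), g is also irreducible (irreducibility is preserved under the substitution x → x + 27). Hence m_α(x) = x^3 + 81x^2 + 2187x + 19188.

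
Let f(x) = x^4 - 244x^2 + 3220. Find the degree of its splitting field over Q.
[K : Q] = 4

Solving the quadratic in x^2: x^2 = (244 ± √(244^2 - 4·3220))/2 = (244 ± √46656)/2 = (244 ± 216)/2, giving x^2 = 14 or x^2 = 230. So f(x) = (x^2 - 14)(x^2 - 230) and the roots of f are ±√14, ±√230. Hence the splitting field is K = Q(√14, √230). Since 14 and 230 are distinct squarefree integers > 1, their product 3220 is not a perfect square, so √230 ∉ Q(√14). By the tower law [K:Q] = [Q(√14,√230):Q(√14)] · [Q(√14):Q] = 2 · 2 = 4.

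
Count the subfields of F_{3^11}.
F_{3^11} has 2 subfields

The subfields of F_{p^n} are exactly the fields F_{p^d} for d | n (each is the fixed field of the unique index-d subgroup of Gal(F_{p^n}/F_p) ≅ Z/nZ). The divisors of n = 11 are {1, 11}, giving 2 subfields: F_{3^1}, F_{3^11}.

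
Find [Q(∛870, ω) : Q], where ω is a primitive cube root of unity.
[Q(∛870, ω) : Q] = 6

[Q(∛870):Q] = 3 (min poly x^3 - 870, irreducible since 870 is not a perfect cube). [Q(ω):Q] = 2 (min poly x^2 + x + 1). Since Q(∛870) ⊂ R and ω ∉ R, we have ω ∉ Q(∛870), so x^2 + x + 1 remains irreducible over Q(∛870) and [Q(∛870, ω) : Q(∛870)] = 2. By the tower law, [Q(∛870, ω) : Q] = 3 · 2 = 6. (In fact Q(∛870, ω) is the splitting field of x^3 - 870 over Q.)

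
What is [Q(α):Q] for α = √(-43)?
[Q(α):Q] = 2

[Q(α):Q] equals the degree of the minimal polynomial of α. Here α^2 = -43 and x^2 + 43 is irreducible (d = -43 is squarefree, ≠ 1, hence not a square), so deg(m_α) = 2. Thus [Q(α):Q] = 2.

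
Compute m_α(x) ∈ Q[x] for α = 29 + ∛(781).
m_α(x) = x^3 - 87x^2 + 2523x - 25170

Set β = α - 29 = ∛(781), so β^3 = 781. Then (α - 29)^3 - 781 = 0, i.e. α is a root of g(x) = (x - 29)^3 - 781 = x^3 - 87x^2 + 2523x - 25170. Since g(x) = h(x - 29) where h(x) = x^3 - 781, and h is irreducible over Q (because 781 is not a perfect cube, so h has no rational root, and a monic cubic with no rational root is irreducible), g is also irreducible (irreducibility is preserved under the substitution x → x - 29). Hence m_α(x) = x^3 - 87x^2 + 2523x - 25170.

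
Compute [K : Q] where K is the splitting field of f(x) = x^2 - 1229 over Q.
[K : Q] = 2

f(x) = x^2 - 1229 factors as (x - √1229)(x + √1229). The splitting field is K = Q(√1229). Since 1229 is squarefree and > 1, it is not a perfect square, so x^2 - 1229 is irreducible over Q and [Q(√1229) : Q] = 2. Hence [K : Q] = 2.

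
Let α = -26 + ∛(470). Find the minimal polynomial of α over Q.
m_α(x) = x^3 + 78x^2 + 2028x + 17106

Set β = α + 26 = ∛(470), so β^3 = 470. Then (α + 26)^3 - 470 = 0, i.e. α is a root of g(x) = (x + 26)^3 - 470 = x^3 + 78x^2 + 2028x + 17106. Since g(x) = h(x + 26) where h(x) = x^3 - 470, and h is irreducible over Q (because 470 is not a perfect cube, so h has no rational root, and a monic cubic with no rational root is irreducible), g is also irreducible (irreducibility is preserved under the substitution x → x + 26). Hence m_α(x) = x^3 + 78x^2 + 2028x + 17106.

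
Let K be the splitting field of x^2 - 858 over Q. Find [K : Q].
[K : Q] = 2

f(x) = x^2 - 858 factors as (x - √858)(x + √858). The splitting field is K = Q(√858). Since 858 is squarefree and > 1, it is not a perfect square, so x^2 - 858 is irreducible over Q and [Q(√858) : Q] = 2. Hence [K : Q] = 2.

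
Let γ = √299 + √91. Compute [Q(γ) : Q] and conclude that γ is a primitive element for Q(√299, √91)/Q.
[Q(γ) : Q] = 4 (equivalently, Q(γ) = Q(√299, √91))

Obviously Q(γ) ⊆ Q(√299, √91), and [Q(√299, √91):Q] = 4 (since 299, 91 are distinct squarefree integers > 1 with 27209 not a perfect square). To show equality we compute the minimal polynomial of γ. From γ = √299 + √91: γ^2 = 299 + 2√(27209) + 91 = 390 + 2√(27209), so γ^2 - 390 = 2√(27209); squaring, (γ^2 - 390)^2 = 4·27209, i.e. γ^4 - 780γ^2 + 152100 - 108836 = 0, i.e. γ^4 - 780γ^2 + 43264 = 0. So γ is a root of x^4 - 780x^2 + 43264. This polynomial is irreducible over Q: it has no rational root (each ±√299 ± √91 is irrational), and any factorization into two quadratics over Q would force √(27209) ∈ Q (pairing opposite roots) or √299, √91 ∈ Q (other pairings), all impossible. Hence [Q(γ):Q] = 4 = [Q(√299, √91):Q], so Q(γ) = Q(√299, √91).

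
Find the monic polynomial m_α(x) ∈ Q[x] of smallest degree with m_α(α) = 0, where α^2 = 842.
m_α(x) = x^2 - 842

α satisfies α^2 - 842 = 0, so x^2 - 842 annihilates α. Since d = 842 is squarefree and ≠ 1, it is not a perfect square in Q, so x^2 - 842 has no rational root and is therefore irreducible over Q (a degree-2 polynomial over a field is irreducible iff it has no root). Hence m_α(x) = x^2 - 842.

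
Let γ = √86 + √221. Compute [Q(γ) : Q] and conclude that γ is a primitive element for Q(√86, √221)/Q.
[Q(γ) : Q] = 4 (equivalently, Q(γ) = Q(√86, √221))

Obviously Q(γ) ⊆ Q(√86, √221), and [Q(√86, √221):Q] = 4 (since 86, 221 are distinct squarefree integers > 1 with 19006 not a perfect square). To show equality we compute the minimal polynomial of γ. From γ = √86 + √221: γ^2 = 86 + 2√(19006) + 221 = 307 + 2√(19006), so γ^2 - 307 = 2√(19006); squaring, (γ^2 - 307)^2 = 4·19006, i.e. γ^4 - 614γ^2 + 94249 - 76024 = 0, i.e. γ^4 - 614γ^2 + 18225 = 0. So γ is a root of x^4 - 614x^2 + 18225. This polynomial is irreducible over Q: it has no rational root (each ±√86 ± √221 is irrational), and any factorization into two quadratics over Q would force √(19006) ∈ Q (pairing opposite roots) or √86, √221 ∈ Q (other pairings), all impossible. Hence [Q(γ):Q] = 4 = [Q(√86, √221):Q], so Q(γ) = Q(√86, √221).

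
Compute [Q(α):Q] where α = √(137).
[Q(α):Q] = 2

[Q(α):Q] equals the degree of the minimal polynomial of α. Here α^2 = 137 and x^2 - 137 is irreducible (d = 137 is squarefree, ≠ 1, hence not a square), so deg(m_α) = 2. Thus [Q(α):Q] = 2.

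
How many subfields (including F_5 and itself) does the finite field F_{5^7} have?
F_{5^7} has 2 subfields

The subfields of F_{p^n} are exactly the fields F_{p^d} for d | n (each is the fixed field of the unique index-d subgroup of Gal(F_{p^n}/F_p) ≅ Z/nZ). The divisors of n = 7 are {1, 7}, giving 2 subfields: F_{5^1}, F_{5^7}.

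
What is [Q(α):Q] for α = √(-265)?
[Q(α):Q] = 2

[Q(α):Q] equals the degree of the minimal polynomial of α. Here α^2 = -265 and x^2 + 265 is irreducible (d = -265 is squarefree, ≠ 1, hence not a square), so deg(m_α) = 2. Thus [Q(α):Q] = 2.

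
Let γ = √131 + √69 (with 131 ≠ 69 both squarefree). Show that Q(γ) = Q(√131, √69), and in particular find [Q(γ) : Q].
[Q(γ) : Q] = 4 (equivalently, Q(γ) = Q(√131, √69))

Obviously Q(γ) ⊆ Q(√131, √69), and [Q(√131, √69):Q] = 4 (since 131, 69 are distinct squarefree integers > 1 with 9039 not a perfect square). To show equality we compute the minimal polynomial of γ. From γ = √131 + √69: γ^2 = 131 + 2√(9039) + 69 = 200 + 2√(9039), so γ^2 - 200 = 2√(9039); squaring, (γ^2 - 200)^2 = 4·9039, i.e. γ^4 - 400γ^2 + 40000 - 36156 = 0, i.e. γ^4 - 400γ^2 + 3844 = 0. So γ is a root of x^4 - 400x^2 + 3844. This polynomial is irreducible over Q: it has no rational root (each ±√131 ± √69 is irrational), and any factorization into two quadratics over Q would force √(9039) ∈ Q (pairing opposite roots) or √131, √69 ∈ Q (other pairings), all impossible. Hence [Q(γ):Q] = 4 = [Q(√131, √69):Q], so Q(γ) = Q(√131, √69).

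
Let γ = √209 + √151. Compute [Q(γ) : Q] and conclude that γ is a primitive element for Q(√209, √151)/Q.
[Q(γ) : Q] = 4 (equivalently, Q(γ) = Q(√209, √151))

Obviously Q(γ) ⊆ Q(√209, √151), and [Q(√209, √151):Q] = 4 (since 209, 151 are distinct squarefree integers > 1 with 31559 not a perfect square). To show equality we compute the minimal polynomial of γ. From γ = √209 + √151: γ^2 = 209 + 2√(31559) + 151 = 360 + 2√(31559), so γ^2 - 360 = 2√(31559); squaring, (γ^2 - 360)^2 = 4·31559, i.e. γ^4 - 720γ^2 + 129600 - 126236 = 0, i.e. γ^4 - 720γ^2 + 3364 = 0. So γ is a root of x^4 - 720x^2 + 3364. This polynomial is irreducible over Q: it has no rational root (each ±√209 ± √151 is irrational), and any factorization into two quadratics over Q would force √(31559) ∈ Q (pairing opposite roots) or √209, √151 ∈ Q (other pairings), all impossible. Hence [Q(γ):Q] = 4 = [Q(√209, √151):Q], so Q(γ) = Q(√209, √151).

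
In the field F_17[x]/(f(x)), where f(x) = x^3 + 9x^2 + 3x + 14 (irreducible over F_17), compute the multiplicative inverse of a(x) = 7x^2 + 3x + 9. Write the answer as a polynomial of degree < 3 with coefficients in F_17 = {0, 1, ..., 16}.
a(x)^(-1) ≡ 2x^2 + 9x + 4 (mod f(x))

Since f is irreducible over F_17, F_17[x]/(f) is a field and a(x) ≠ 0 has an inverse. Apply the extended Euclidean algorithm to f(x) and a(x) in F_17[x]: f(x) = (5x + 4)·a(x) + (14x + 12);  a(x) = (9x + 1)·(14x + 12) + (14). The last nonzero remainder is the constant 14 = gcd(f, a) in F_17. Back-substituting through the division chain expresses 14 = s(x)·a(x) + t(x)·f(x) with s(x) ≡ 11x^2 + 7x + 5 (mod f), so (11x^2 + 7x + 5)·a(x) ≡ 14 (mod f). Multiplying by 14^(-1) ≡ 11 in F_17 gives a(x)^(-1) ≡ 11·(11x^2 + 7x + 5) ≡ 2x^2 + 9x + 4 (mod f). Check: (7x^2 + 3x + 9)·(2x^2 + 9x + 4) = 14x^4 + x^3 + 5x^2 + 8x + 2 ≡ 1 (mod x^3 + 9x^2 + 3x + 14).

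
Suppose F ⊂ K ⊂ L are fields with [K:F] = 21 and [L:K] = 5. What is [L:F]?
[L:F] = 105

The tower law says that for any tower of field extensions F ⊂ K ⊂ L with finite degrees, [L:F] = [L:K] · [K:F]. Here this gives [L:F] = 5 · 21 = 105.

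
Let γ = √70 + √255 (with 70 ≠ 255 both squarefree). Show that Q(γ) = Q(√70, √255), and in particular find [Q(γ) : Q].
[Q(γ) : Q] = 4 (equivalently, Q(γ) = Q(√70, √255))

Obviously Q(γ) ⊆ Q(√70, √255), and [Q(√70, √255):Q] = 4 (since 70, 255 are distinct squarefree integers > 1 with 17850 not a perfect square). To show equality we compute the minimal polynomial of γ. From γ = √70 + √255: γ^2 = 70 + 2√(17850) + 255 = 325 + 2√(17850), so γ^2 - 325 = 2√(17850); squaring, (γ^2 - 325)^2 = 4·17850, i.e. γ^4 - 650γ^2 + 105625 - 71400 = 0, i.e. γ^4 - 650γ^2 + 34225 = 0. So γ is a root of x^4 - 650x^2 + 34225. This polynomial is irreducible over Q: it has no rational root (each ±√70 ± √255 is irrational), and any factorization into two quadratics over Q would force √(17850) ∈ Q (pairing opposite roots) or √70, √255 ∈ Q (other pairings), all impossible. Hence [Q(γ):Q] = 4 = [Q(√70, √255):Q], so Q(γ) = Q(√70, √255).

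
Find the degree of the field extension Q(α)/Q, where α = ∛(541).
[Q(α):Q] = 3

The minimal polynomial of α is x^3 - 541, irreducible over Q since 541 is not a perfect cube (so x^3 - 541 has no rational root). Hence [Q(α):Q] = deg(m_α) = 3.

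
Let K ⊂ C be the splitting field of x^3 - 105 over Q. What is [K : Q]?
[K : Q] = 6

The roots of x^3 - 105 are ∛105, ω∛105, ω^2∛105 where ω = e^(2πi/3) is a primitive cube root of unity, so K = Q(∛105, ω). Now [Q(∛105):Q] = 3 (since 105 is not a perfect cube, x^3 - 105 is irreducible) and [Q(ω):Q] = 2. Both 2 and 3 divide [K:Q], and [K:Q] ≤ 3·2 = 6, so [K:Q] = 6. (Equivalently: Q(∛105) ⊂ R but ω ∉ R, so [K : Q(∛105)] = 2.)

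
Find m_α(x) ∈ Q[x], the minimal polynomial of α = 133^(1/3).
m_α(x) = x^3 - 133

α satisfies α^3 = 133, so x^3 - 133 annihilates α. By the rational root test, a rational root p/q (in lowest terms) of x^3 - 133 would satisfy p^3 = 133 q^3, forcing q = 1 and p^3 = 133; but 133 is not a perfect cube, contradiction. A monic cubic over Q with no rational root is irreducible (any nontrivial factorization would include a linear factor). Hence x^3 - 133 is the minimal polynomial of α, and in particular [Q(α):Q] = 3.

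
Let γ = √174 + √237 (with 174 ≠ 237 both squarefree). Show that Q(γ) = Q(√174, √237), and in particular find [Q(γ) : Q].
[Q(γ) : Q] = 4 (equivalently, Q(γ) = Q(√174, √237))

Obviously Q(γ) ⊆ Q(√174, √237), and [Q(√174, √237):Q] = 4 (since 174, 237 are distinct squarefree integers > 1 with 41238 not a perfect square). To show equality we compute the minimal polynomial of γ. From γ = √174 + √237: γ^2 = 174 + 2√(41238) + 237 = 411 + 2√(41238), so γ^2 - 411 = 2√(41238); squaring, (γ^2 - 411)^2 = 4·41238, i.e. γ^4 - 822γ^2 + 168921 - 164952 = 0, i.e. γ^4 - 822γ^2 + 3969 = 0. So γ is a root of x^4 - 822x^2 + 3969. This polynomial is irreducible over Q: it has no rational root (each ±√174 ± √237 is irrational), and any factorization into two quadratics over Q would force √(41238) ∈ Q (pairing opposite roots) or √174, √237 ∈ Q (other pairings), all impossible. Hence [Q(γ):Q] = 4 = [Q(√174, √237):Q], so Q(γ) = Q(√174, √237).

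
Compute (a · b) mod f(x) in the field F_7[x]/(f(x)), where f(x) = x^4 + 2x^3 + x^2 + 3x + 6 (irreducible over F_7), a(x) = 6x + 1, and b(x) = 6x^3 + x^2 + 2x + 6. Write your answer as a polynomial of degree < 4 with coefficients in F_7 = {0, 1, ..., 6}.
a · b ≡ 3x^3 + 5x^2 (mod f(x))

Multiply in F_7[x]: a(x)·b(x) = (6x + 1)·(6x^3 + x^2 + 2x + 6) = x^4 + 5x^3 + 6x^2 + 3x + 6. This has degree ≥ 4, so divide by f(x) over F_7: x^4 + 5x^3 + 6x^2 + 3x + 6 = (1)·(x^4 + 2x^3 + x^2 + 3x + 6) + (3x^3 + 5x^2). Hence a·b ≡ 3x^3 + 5x^2 (mod f). (F_7[x]/(f) is a field with 7^4 = 2401 elements since f is irreducible of degree 4.)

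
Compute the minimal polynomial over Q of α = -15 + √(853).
m_α(x) = x^2 + 30x - 628

From α + 15 = √(853), squaring gives (α + 15)^2 = 853, i.e. α^2 + 30α + 225 = 853, so α^2 + 30α - 628 = 0. The discriminant of x^2 + 30x - 628 is (30)^2 - 4·(-628) = 900 + 2512 = 3412, and 4·(853) is not a perfect square in Q since 853 is squarefree and ≠ 1. Hence x^2 + 30x - 628 is irreducible over Q and is the minimal polynomial of α.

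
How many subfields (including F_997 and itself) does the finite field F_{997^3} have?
F_{997^3} has 2 subfields

The subfields of F_{p^n} are exactly the fields F_{p^d} for d | n (each is the fixed field of the unique index-d subgroup of Gal(F_{p^n}/F_p) ≅ Z/nZ). The divisors of n = 3 are {1, 3}, giving 2 subfields: F_{997^1}, F_{997^3}.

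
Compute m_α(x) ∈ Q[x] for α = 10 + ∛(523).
m_α(x) = x^3 - 30x^2 + 300x - 1523

Set β = α - 10 = ∛(523), so β^3 = 523. Then (α - 10)^3 - 523 = 0, i.e. α is a root of g(x) = (x - 10)^3 - 523 = x^3 - 30x^2 + 300x - 1523. Since g(x) = h(x - 10) where h(x) = x^3 - 523, and h is irreducible over Q (because 523 is not a perfect cube, so h has no rational root, and a monic cubic with no rational root is irreducible), g is also irreducible (irreducibility is preserved under the substitution x → x - 10). Hence m_α(x) = x^3 - 30x^2 + 300x - 1523.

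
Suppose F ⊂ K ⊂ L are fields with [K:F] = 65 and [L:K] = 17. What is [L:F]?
[L:F] = 1105

The tower law says that for any tower of field extensions F ⊂ K ⊂ L with finite degrees, [L:F] = [L:K] · [K:F]. Here this gives [L:F] = 17 · 65 = 1105.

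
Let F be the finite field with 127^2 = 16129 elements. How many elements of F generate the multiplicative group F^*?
There are φ(16128) = 4608 primitive elements

F_q^* is cyclic of order q - 1 = 16128. A cyclic group of order m has exactly φ(m) generators. Here m = 16128 = 2^8 · 3^2 · 7, so the number of primitive elements is φ(16128) = 4608.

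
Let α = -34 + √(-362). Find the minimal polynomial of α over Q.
m_α(x) = x^2 + 68x + 1518

From α + 34 = √(-362), squaring gives (α + 34)^2 = -362, i.e. α^2 + 68α + 1156 = -362, so α^2 + 68α + 1518 = 0. The discriminant of x^2 + 68x + 1518 is (68)^2 - 4·(1518) = 4624 - 6072 = -1448, and 4·(-362) is not a perfect square in Q since -362 is squarefree and ≠ 1. Hence x^2 + 68x + 1518 is irreducible over Q and is the minimal polynomial of α.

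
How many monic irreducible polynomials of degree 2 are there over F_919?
There are 421821 monic irreducible polynomials of degree 2 over F_919

Each element of F_{919^2} that lies in no proper subfield is a root of exactly one monic irreducible of degree 2 over F_919, and each such polynomial has 2 distinct roots in F_{919^2}. By Möbius inversion the count is N_919(2) = (1/2) Σ_{d|2} μ(2/d) · 919^d = (1/2)(μ(2)·919^1 + μ(1)·919^2) = 843642/2 = 421821.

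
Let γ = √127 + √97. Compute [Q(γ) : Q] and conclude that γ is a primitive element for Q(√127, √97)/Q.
[Q(γ) : Q] = 4 (equivalently, Q(γ) = Q(√127, √97))

Obviously Q(γ) ⊆ Q(√127, √97), and [Q(√127, √97):Q] = 4 (since 127, 97 are distinct squarefree integers > 1 with 12319 not a perfect square). To show equality we compute the minimal polynomial of γ. From γ = √127 + √97: γ^2 = 127 + 2√(12319) + 97 = 224 + 2√(12319), so γ^2 - 224 = 2√(12319); squaring, (γ^2 - 224)^2 = 4·12319, i.e. γ^4 - 448γ^2 + 50176 - 49276 = 0, i.e. γ^4 - 448γ^2 + 900 = 0. So γ is a root of x^4 - 448x^2 + 900. This polynomial is irreducible over Q: it has no rational root (each ±√127 ± √97 is irrational), and any factorization into two quadratics over Q would force √(12319) ∈ Q (pairing opposite roots) or √127, √97 ∈ Q (other pairings), all impossible. Hence [Q(γ):Q] = 4 = [Q(√127, √97):Q], so Q(γ) = Q(√127, √97).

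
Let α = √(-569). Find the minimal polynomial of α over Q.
m_α(x) = x^2 + 569

α satisfies α^2 + 569 = 0, so x^2 + 569 annihilates α. Since d = -569 is squarefree and ≠ 1, it is not a perfect square in Q, so x^2 + 569 has no rational root and is therefore irreducible over Q (a degree-2 polynomial over a field is irreducible iff it has no root). Hence m_α(x) = x^2 + 569.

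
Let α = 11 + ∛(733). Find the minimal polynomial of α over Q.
m_α(x) = x^3 - 33x^2 + 363x - 2064

Set β = α - 11 = ∛(733), so β^3 = 733. Then (α - 11)^3 - 733 = 0, i.e. α is a root of g(x) = (x - 11)^3 - 733 = x^3 - 33x^2 + 363x - 2064. Since g(x) = h(x - 11) where h(x) = x^3 - 733, and h is irreducible over Q (because 733 is not a perfect cube, so h has no rational root, and a monic cubic with no rational root is irreducible), g is also irreducible (irreducibility is preserved under the substitution x → x - 11). Hence m_α(x) = x^3 - 33x^2 + 363x - 2064.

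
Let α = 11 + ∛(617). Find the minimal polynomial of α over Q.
m_α(x) = x^3 - 33x^2 + 363x - 1948

Set β = α - 11 = ∛(617), so β^3 = 617. Then (α - 11)^3 - 617 = 0, i.e. α is a root of g(x) = (x - 11)^3 - 617 = x^3 - 33x^2 + 363x - 1948. Since g(x) = h(x - 11) where h(x) = x^3 - 617, and h is irreducible over Q (because 617 is not a perfect cube, so h has no rational root, and a monic cubic with no rational root is irreducible), g is also irreducible (irreducibility is preserved under the substitution x → x - 11). Hence m_α(x) = x^3 - 33x^2 + 363x - 1948.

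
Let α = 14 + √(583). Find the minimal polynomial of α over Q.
m_α(x) = x^2 - 28x - 387

From α - 14 = √(583), squaring gives (α - 14)^2 = 583, i.e. α^2 - 28α + 196 = 583, so α^2 - 28α - 387 = 0. The discriminant of x^2 - 28x - 387 is (-28)^2 - 4·(-387) = 784 + 1548 = 2332, and 4·(583) is not a perfect square in Q since 583 is squarefree and ≠ 1. Hence x^2 - 28x - 387 is irreducible over Q and is the minimal polynomial of α.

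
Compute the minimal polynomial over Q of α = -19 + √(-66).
m_α(x) = x^2 + 38x + 427

From α + 19 = √(-66), squaring gives (α + 19)^2 = -66, i.e. α^2 + 38α + 361 = -66, so α^2 + 38α + 427 = 0. The discriminant of x^2 + 38x + 427 is (38)^2 - 4·(427) = 1444 - 1708 = -264, and 4·(-66) is not a perfect square in Q since -66 is squarefree and ≠ 1. Hence x^2 + 38x + 427 is irreducible over Q and is the minimal polynomial of α.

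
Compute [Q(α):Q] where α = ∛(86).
[Q(α):Q] = 3

The minimal polynomial of α is x^3 - 86, irreducible over Q since 86 is not a perfect cube (so x^3 - 86 has no rational root). Hence [Q(α):Q] = deg(m_α) = 3.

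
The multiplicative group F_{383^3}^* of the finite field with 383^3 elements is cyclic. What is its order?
|F_{383^3}^*| = 56181886

F_{383^3} has 383^3 = 56181887 elements; its multiplicative group consists of all nonzero elements, so |F_{383^3}^*| = 56181887 - 1 = 56181886. (It is cyclic since any finite subgroup of the multiplicative group of a field is cyclic.)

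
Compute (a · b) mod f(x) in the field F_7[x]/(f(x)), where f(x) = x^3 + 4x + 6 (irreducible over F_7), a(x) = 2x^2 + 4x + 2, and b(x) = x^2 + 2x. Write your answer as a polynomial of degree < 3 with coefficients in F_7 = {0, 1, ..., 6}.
a · b ≡ 2x^2 + 2x + 1 (mod f(x))

Multiply in F_7[x]: a(x)·b(x) = (2x^2 + 4x + 2)·(x^2 + 2x) = 2x^4 + x^3 + 3x^2 + 4x. This has degree ≥ 3, so divide by f(x) over F_7: 2x^4 + x^3 + 3x^2 + 4x = (2x + 1)·(x^3 + 4x + 6) + (2x^2 + 2x + 1). Hence a·b ≡ 2x^2 + 2x + 1 (mod f). (F_7[x]/(f) is a field with 7^3 = 343 elements since f is irreducible of degree 3.)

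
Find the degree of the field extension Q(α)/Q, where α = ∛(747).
[Q(α):Q] = 3

The minimal polynomial of α is x^3 - 747, irreducible over Q since 747 is not a perfect cube (so x^3 - 747 has no rational root). Hence [Q(α):Q] = deg(m_α) = 3.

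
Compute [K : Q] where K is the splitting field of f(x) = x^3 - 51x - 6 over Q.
[K : Q] = 6

By the rational root test, any rational root of the monic integer polynomial f(x) = x^3 - 51x - 6 must be an integer dividing the constant term -6, i.e. one of ±{1, 2, 3, 6}. Evaluating: f(1) = -56, f(-1) = 44, f(2) = -100, f(-2) = 88, f(3) = -132, f(-3) = 120, f(6) = -96, f(-6) = 84; none is 0, so f has no rational root and is therefore irreducible over Q (a cubic with no linear factor over a field is irreducible). For an irreducible cubic, the Galois group is A_3 or S_3 according as the discriminant disc(f) = -4a^3 - 27b^2 = -4·(-51)^3 - 27·(-6)^2 = 529632 is or is not a square in Q. Here disc(f) = 529632 is not a perfect square in Q, so the Galois group of f over Q is not contained in A_3 and must be all of S_3. The splitting field has degree |S_3| = 6 over Q, so [K : Q] = 6.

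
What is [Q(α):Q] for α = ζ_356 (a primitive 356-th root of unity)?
[Q(α):Q] = 176

The minimal polynomial of ζ_356 over Q is the 356-th cyclotomic polynomial Φ_356(x), which is irreducible over Q and has degree φ(356) = 176. Hence [Q(α):Q] = φ(356) = 176.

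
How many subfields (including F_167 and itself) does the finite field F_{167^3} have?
F_{167^3} has 2 subfields

The subfields of F_{p^n} are exactly the fields F_{p^d} for d | n (each is the fixed field of the unique index-d subgroup of Gal(F_{p^n}/F_p) ≅ Z/nZ). The divisors of n = 3 are {1, 3}, giving 2 subfields: F_{167^1}, F_{167^3}.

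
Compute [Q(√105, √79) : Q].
[Q(√105, √79) : Q] = 4

[Q(√105):Q] = 2 (min poly x^2 - 105, irreducible since 105 is squarefree > 1). For the top step, suppose √79 ∈ Q(√105), say √79 = c + d√105 with c, d ∈ Q. Squaring: 79 = c^2 + 105d^2 + 2cd√105. Since √105 ∉ Q this forces 2cd = 0. If d = 0 then √79 = c ∈ Q, contradicting 79 squarefree > 1. If c = 0 then 79 = 105d^2, so 105·79 = (105d)^2 is a perfect square in Q — but 105·79 = 8295 is not a perfect square (since 105 and 79 are distinct squarefree integers). Contradiction. Hence √79 ∉ Q(√105), so x^2 - 79 stays irreducible over Q(√105) and [Q(√105, √79) : Q(√105)] = 2. By the tower law, [Q(√105, √79) : Q] = 2 · 2 = 4.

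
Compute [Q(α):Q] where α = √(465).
[Q(α):Q] = 2

[Q(α):Q] equals the degree of the minimal polynomial of α. Here α^2 = 465 and x^2 - 465 is irreducible (d = 465 is squarefree, ≠ 1, hence not a square), so deg(m_α) = 2. Thus [Q(α):Q] = 2.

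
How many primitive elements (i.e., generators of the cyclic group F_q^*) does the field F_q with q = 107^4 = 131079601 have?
There are φ(131079600) = 34145280 primitive elements

F_q^* is cyclic of order q - 1 = 131079600. A cyclic group of order m has exactly φ(m) generators. Here m = 131079600 = 2^4 · 3^3 · 5^2 · 53 · 229, so the number of primitive elements is φ(131079600) = 34145280.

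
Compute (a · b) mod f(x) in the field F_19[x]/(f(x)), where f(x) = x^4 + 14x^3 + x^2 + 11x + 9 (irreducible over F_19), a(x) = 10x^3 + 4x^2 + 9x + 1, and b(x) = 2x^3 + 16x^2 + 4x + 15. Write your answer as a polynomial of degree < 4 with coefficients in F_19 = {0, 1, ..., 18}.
a · b ≡ 4x^3 + 7x^2 + 10x + 14 (mod f(x))

Multiply in F_19[x]: a(x)·b(x) = (10x^3 + 4x^2 + 9x + 1)·(2x^3 + 16x^2 + 4x + 15) = x^6 + 16x^5 + 8x^4 + 8x^3 + 17x^2 + 6x + 15. This has degree ≥ 4, so divide by f(x) over F_19: x^6 + 16x^5 + 8x^4 + 8x^3 + 17x^2 + 6x + 15 = (x^2 + 2x + 17)·(x^4 + 14x^3 + x^2 + 11x + 9) + (4x^3 + 7x^2 + 10x + 14). Hence a·b ≡ 4x^3 + 7x^2 + 10x + 14 (mod f). (F_19[x]/(f) is a field with 19^4 = 130321 elements since f is irreducible of degree 4.)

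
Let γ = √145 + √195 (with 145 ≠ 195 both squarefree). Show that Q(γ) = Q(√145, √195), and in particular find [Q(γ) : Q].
[Q(γ) : Q] = 4 (equivalently, Q(γ) = Q(√145, √195))

Obviously Q(γ) ⊆ Q(√145, √195), and [Q(√145, √195):Q] = 4 (since 145, 195 are distinct squarefree integers > 1 with 28275 not a perfect square). To show equality we compute the minimal polynomial of γ. From γ = √145 + √195: γ^2 = 145 + 2√(28275) + 195 = 340 + 2√(28275), so γ^2 - 340 = 2√(28275); squaring, (γ^2 - 340)^2 = 4·28275, i.e. γ^4 - 680γ^2 + 115600 - 113100 = 0, i.e. γ^4 - 680γ^2 + 2500 = 0. So γ is a root of x^4 - 680x^2 + 2500. This polynomial is irreducible over Q: it has no rational root (each ±√145 ± √195 is irrational), and any factorization into two quadratics over Q would force √(28275) ∈ Q (pairing opposite roots) or √145, √195 ∈ Q (other pairings), all impossible. Hence [Q(γ):Q] = 4 = [Q(√145, √195):Q], so Q(γ) = Q(√145, √195).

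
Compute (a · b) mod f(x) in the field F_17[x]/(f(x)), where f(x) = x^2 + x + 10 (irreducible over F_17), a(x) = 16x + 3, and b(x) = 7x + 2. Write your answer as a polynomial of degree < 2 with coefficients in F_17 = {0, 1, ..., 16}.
a · b ≡ 9x + 8 (mod f(x))

Multiply in F_17[x]: a(x)·b(x) = (16x + 3)·(7x + 2) = 10x^2 + 2x + 6. This has degree ≥ 2, so divide by f(x) over F_17: 10x^2 + 2x + 6 = (10)·(x^2 + x + 10) + (9x + 8). Hence a·b ≡ 9x + 8 (mod f). (F_17[x]/(f) is a field with 17^2 = 289 elements since f is irreducible of degree 2.)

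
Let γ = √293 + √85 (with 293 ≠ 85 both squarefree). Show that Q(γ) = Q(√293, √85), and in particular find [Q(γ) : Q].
[Q(γ) : Q] = 4 (equivalently, Q(γ) = Q(√293, √85))

Obviously Q(γ) ⊆ Q(√293, √85), and [Q(√293, √85):Q] = 4 (since 293, 85 are distinct squarefree integers > 1 with 24905 not a perfect square). To show equality we compute the minimal polynomial of γ. From γ = √293 + √85: γ^2 = 293 + 2√(24905) + 85 = 378 + 2√(24905), so γ^2 - 378 = 2√(24905); squaring, (γ^2 - 378)^2 = 4·24905, i.e. γ^4 - 756γ^2 + 142884 - 99620 = 0, i.e. γ^4 - 756γ^2 + 43264 = 0. So γ is a root of x^4 - 756x^2 + 43264. This polynomial is irreducible over Q: it has no rational root (each ±√293 ± √85 is irrational), and any factorization into two quadratics over Q would force √(24905) ∈ Q (pairing opposite roots) or √293, √85 ∈ Q (other pairings), all impossible. Hence [Q(γ):Q] = 4 = [Q(√293, √85):Q], so Q(γ) = Q(√293, √85).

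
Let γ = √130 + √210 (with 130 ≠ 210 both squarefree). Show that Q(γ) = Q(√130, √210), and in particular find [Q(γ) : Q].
[Q(γ) : Q] = 4 (equivalently, Q(γ) = Q(√130, √210))

Obviously Q(γ) ⊆ Q(√130, √210), and [Q(√130, √210):Q] = 4 (since 130, 210 are distinct squarefree integers > 1 with 27300 not a perfect square). To show equality we compute the minimal polynomial of γ. From γ = √130 + √210: γ^2 = 130 + 2√(27300) + 210 = 340 + 2√(27300), so γ^2 - 340 = 2√(27300); squaring, (γ^2 - 340)^2 = 4·27300, i.e. γ^4 - 680γ^2 + 115600 - 109200 = 0, i.e. γ^4 - 680γ^2 + 6400 = 0. So γ is a root of x^4 - 680x^2 + 6400. This polynomial is irreducible over Q: it has no rational root (each ±√130 ± √210 is irrational), and any factorization into two quadratics over Q would force √(27300) ∈ Q (pairing opposite roots) or √130, √210 ∈ Q (other pairings), all impossible. Hence [Q(γ):Q] = 4 = [Q(√130, √210):Q], so Q(γ) = Q(√130, √210).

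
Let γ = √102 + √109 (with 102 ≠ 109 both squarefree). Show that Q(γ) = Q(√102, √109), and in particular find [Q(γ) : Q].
[Q(γ) : Q] = 4 (equivalently, Q(γ) = Q(√102, √109))

Obviously Q(γ) ⊆ Q(√102, √109), and [Q(√102, √109):Q] = 4 (since 102, 109 are distinct squarefree integers > 1 with 11118 not a perfect square). To show equality we compute the minimal polynomial of γ. From γ = √102 + √109: γ^2 = 102 + 2√(11118) + 109 = 211 + 2√(11118), so γ^2 - 211 = 2√(11118); squaring, (γ^2 - 211)^2 = 4·11118, i.e. γ^4 - 422γ^2 + 44521 - 44472 = 0, i.e. γ^4 - 422γ^2 + 49 = 0. So γ is a root of x^4 - 422x^2 + 49. This polynomial is irreducible over Q: it has no rational root (each ±√102 ± √109 is irrational), and any factorization into two quadratics over Q would force √(11118) ∈ Q (pairing opposite roots) or √102, √109 ∈ Q (other pairings), all impossible. Hence [Q(γ):Q] = 4 = [Q(√102, √109):Q], so Q(γ) = Q(√102, √109).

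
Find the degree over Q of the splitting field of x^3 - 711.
[K : Q] = 6

The roots of x^3 - 711 are ∛711, ω∛711, ω^2∛711 where ω = e^(2πi/3) is a primitive cube root of unity, so K = Q(∛711, ω). Now [Q(∛711):Q] = 3 (since 711 is not a perfect cube, x^3 - 711 is irreducible) and [Q(ω):Q] = 2. Both 2 and 3 divide [K:Q], and [K:Q] ≤ 3·2 = 6, so [K:Q] = 6. (Equivalently: Q(∛711) ⊂ R but ω ∉ R, so [K : Q(∛711)] = 2.)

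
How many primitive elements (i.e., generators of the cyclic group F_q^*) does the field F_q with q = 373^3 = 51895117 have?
There are φ(51895116) = 13063680 primitive elements

F_q^* is cyclic of order q - 1 = 51895116. A cyclic group of order m has exactly φ(m) generators. Here m = 51895116 = 2^2 · 3^2 · 7^2 · 13 · 31 · 73, so the number of primitive elements is φ(51895116) = 13063680.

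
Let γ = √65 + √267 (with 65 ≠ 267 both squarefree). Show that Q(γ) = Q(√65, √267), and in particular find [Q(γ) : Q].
[Q(γ) : Q] = 4 (equivalently, Q(γ) = Q(√65, √267))

Obviously Q(γ) ⊆ Q(√65, √267), and [Q(√65, √267):Q] = 4 (since 65, 267 are distinct squarefree integers > 1 with 17355 not a perfect square). To show equality we compute the minimal polynomial of γ. From γ = √65 + √267: γ^2 = 65 + 2√(17355) + 267 = 332 + 2√(17355), so γ^2 - 332 = 2√(17355); squaring, (γ^2 - 332)^2 = 4·17355, i.e. γ^4 - 664γ^2 + 110224 - 69420 = 0, i.e. γ^4 - 664γ^2 + 40804 = 0. So γ is a root of x^4 - 664x^2 + 40804. This polynomial is irreducible over Q: it has no rational root (each ±√65 ± √267 is irrational), and any factorization into two quadratics over Q would force √(17355) ∈ Q (pairing opposite roots) or √65, √267 ∈ Q (other pairings), all impossible. Hence [Q(γ):Q] = 4 = [Q(√65, √267):Q], so Q(γ) = Q(√65, √267).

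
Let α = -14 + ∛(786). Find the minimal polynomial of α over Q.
m_α(x) = x^3 + 42x^2 + 588x + 1958

Set β = α + 14 = ∛(786), so β^3 = 786. Then (α + 14)^3 - 786 = 0, i.e. α is a root of g(x) = (x + 14)^3 - 786 = x^3 + 42x^2 + 588x + 1958. Since g(x) = h(x + 14) where h(x) = x^3 - 786, and h is irreducible over Q (because 786 is not a perfect cube, so h has no rational root, and a monic cubic with no rational root is irreducible), g is also irreducible (irreducibility is preserved under the substitution x → x + 14). Hence m_α(x) = x^3 + 42x^2 + 588x + 1958.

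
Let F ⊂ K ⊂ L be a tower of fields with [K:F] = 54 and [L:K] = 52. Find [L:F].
[L:F] = 2808

The tower law says that for any tower of field extensions F ⊂ K ⊂ L with finite degrees, [L:F] = [L:K] · [K:F]. Here this gives [L:F] = 52 · 54 = 2808.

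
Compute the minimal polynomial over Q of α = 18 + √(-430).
m_α(x) = x^2 - 36x + 754

From α - 18 = √(-430), squaring gives (α - 18)^2 = -430, i.e. α^2 - 36α + 324 = -430, so α^2 - 36α + 754 = 0. The discriminant of x^2 - 36x + 754 is (-36)^2 - 4·(754) = 1296 - 3016 = -1720, and 4·(-430) is not a perfect square in Q since -430 is squarefree and ≠ 1. Hence x^2 - 36x + 754 is irreducible over Q and is the minimal polynomial of α.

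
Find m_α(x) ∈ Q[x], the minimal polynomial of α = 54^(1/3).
m_α(x) = x^3 - 54

α satisfies α^3 = 54, so x^3 - 54 annihilates α. By the rational root test, a rational root p/q (in lowest terms) of x^3 - 54 would satisfy p^3 = 54 q^3, forcing q = 1 and p^3 = 54; but 54 is not a perfect cube, contradiction. A monic cubic over Q with no rational root is irreducible (any nontrivial factorization would include a linear factor). Hence x^3 - 54 is the minimal polynomial of α, and in particular [Q(α):Q] = 3.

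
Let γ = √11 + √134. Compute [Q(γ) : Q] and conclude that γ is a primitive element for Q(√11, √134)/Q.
[Q(γ) : Q] = 4 (equivalently, Q(γ) = Q(√11, √134))

Obviously Q(γ) ⊆ Q(√11, √134), and [Q(√11, √134):Q] = 4 (since 11, 134 are distinct squarefree integers > 1 with 1474 not a perfect square). To show equality we compute the minimal polynomial of γ. From γ = √11 + √134: γ^2 = 11 + 2√(1474) + 134 = 145 + 2√(1474), so γ^2 - 145 = 2√(1474); squaring, (γ^2 - 145)^2 = 4·1474, i.e. γ^4 - 290γ^2 + 21025 - 5896 = 0, i.e. γ^4 - 290γ^2 + 15129 = 0. So γ is a root of x^4 - 290x^2 + 15129. This polynomial is irreducible over Q: it has no rational root (each ±√11 ± √134 is irrational), and any factorization into two quadratics over Q would force √(1474) ∈ Q (pairing opposite roots) or √11, √134 ∈ Q (other pairings), all impossible. Hence [Q(γ):Q] = 4 = [Q(√11, √134):Q], so Q(γ) = Q(√11, √134).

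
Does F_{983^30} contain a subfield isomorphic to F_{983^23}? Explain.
No: F_{983^23} is not a subfield of F_{983^30}

F_{p^m} embeds in F_{p^n} iff m | n. Here 23 ∤ 30 (since 30 = 1·23 + 7 with remainder 7 ≠ 0), so F_{983^23} is not a subfield of F_{983^30}. Equivalently: if it were, the tower law would give 23 = [F_{983^23}:F_983] dividing [F_{983^30}:F_983] = 30, contradiction.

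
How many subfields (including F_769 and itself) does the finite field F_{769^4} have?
F_{769^4} has 3 subfields

The subfields of F_{p^n} are exactly the fields F_{p^d} for d | n (each is the fixed field of the unique index-d subgroup of Gal(F_{p^n}/F_p) ≅ Z/nZ). The divisors of n = 4 are {1, 2, 4}, giving 3 subfields: F_{769^1}, F_{769^2}, F_{769^4}.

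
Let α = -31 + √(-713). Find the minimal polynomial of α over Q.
m_α(x) = x^2 + 62x + 1674

From α + 31 = √(-713), squaring gives (α + 31)^2 = -713, i.e. α^2 + 62α + 961 = -713, so α^2 + 62α + 1674 = 0. The discriminant of x^2 + 62x + 1674 is (62)^2 - 4·(1674) = 3844 - 6696 = -2852, and 4·(-713) is not a perfect square in Q since -713 is squarefree and ≠ 1. Hence x^2 + 62x + 1674 is irreducible over Q and is the minimal polynomial of α.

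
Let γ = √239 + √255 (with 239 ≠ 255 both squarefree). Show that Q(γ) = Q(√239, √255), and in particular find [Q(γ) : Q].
[Q(γ) : Q] = 4 (equivalently, Q(γ) = Q(√239, √255))

Obviously Q(γ) ⊆ Q(√239, √255), and [Q(√239, √255):Q] = 4 (since 239, 255 are distinct squarefree integers > 1 with 60945 not a perfect square). To show equality we compute the minimal polynomial of γ. From γ = √239 + √255: γ^2 = 239 + 2√(60945) + 255 = 494 + 2√(60945), so γ^2 - 494 = 2√(60945); squaring, (γ^2 - 494)^2 = 4·60945, i.e. γ^4 - 988γ^2 + 244036 - 243780 = 0, i.e. γ^4 - 988γ^2 + 256 = 0. So γ is a root of x^4 - 988x^2 + 256. This polynomial is irreducible over Q: it has no rational root (each ±√239 ± √255 is irrational), and any factorization into two quadratics over Q would force √(60945) ∈ Q (pairing opposite roots) or √239, √255 ∈ Q (other pairings), all impossible. Hence [Q(γ):Q] = 4 = [Q(√239, √255):Q], so Q(γ) = Q(√239, √255).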